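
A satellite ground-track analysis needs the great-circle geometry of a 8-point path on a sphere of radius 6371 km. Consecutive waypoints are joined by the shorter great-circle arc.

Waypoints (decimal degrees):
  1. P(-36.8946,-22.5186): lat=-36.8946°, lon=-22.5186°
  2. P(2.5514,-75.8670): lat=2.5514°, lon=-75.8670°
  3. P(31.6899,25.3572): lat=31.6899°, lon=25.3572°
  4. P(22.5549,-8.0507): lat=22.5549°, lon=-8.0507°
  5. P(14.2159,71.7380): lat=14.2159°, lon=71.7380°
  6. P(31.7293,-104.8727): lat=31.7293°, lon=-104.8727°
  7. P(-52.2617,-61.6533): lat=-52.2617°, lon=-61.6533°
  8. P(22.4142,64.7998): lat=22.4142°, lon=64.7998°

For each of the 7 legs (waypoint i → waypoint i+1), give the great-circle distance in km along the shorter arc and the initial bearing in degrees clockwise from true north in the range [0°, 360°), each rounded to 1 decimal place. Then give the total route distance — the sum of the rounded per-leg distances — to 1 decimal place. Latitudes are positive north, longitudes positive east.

Leg 1: dist=7032.3 km, bearing=296.2°
Leg 2: dist=10915.8 km, bearing=57.5°
Leg 3: dist=3443.2 km, bearing=261.2°
Leg 4: dist=8378.6 km, bearing=80.4°
Leg 5: dist=14893.4 km, bearing=356.0°
Leg 6: dist=10240.3 km, bearing=155.2°
Leg 7: dist=14413.4 km, bearing=105.1°
Total: 69317.0 km

Leg 1: φ1=-0.6439322, φ2=0.0445303, Δφ=0.6884626, Δλ=-0.9311052 rad; a=sin²(Δφ/2)+cosφ1·cosφ2·sin²(Δλ/2)=0.2748971632; c=2·atan2(√a, √(1-a))=1.103800664; dist=6371·c=7032.314 ≈ 7032.3 km; running total=7032.3 km
Leg 1 bearing: y=sinΔλ·cosφ2=-0.80148489, x=cosφ1·sinφ2-sinφ1·cosφ2·cosΔλ=0.39362016; θ=atan2(y, x)=-63.8437° <0 so +360° → 296.1563° ≈ 296.2°
Leg 2: φ1=0.0445303, φ2=0.5530931, Δφ=0.5085628, Δλ=1.7666956 rad; a=sin²(Δφ/2)+cosφ1·cosφ2·sin²(Δλ/2)=0.5710390322; c=2·atan2(√a, √(1-a))=1.713356788; dist=6371·c=10915.796 ≈ 10915.8 km; running total=17948.1 km
Leg 2 bearing: y=sinΔλ·cosφ2=0.83462851, x=cosφ1·sinφ2-sinφ1·cosφ2·cosΔλ=0.53217391; θ=atan2(y, x)=57.4777° ≈ 57.5°
Leg 3: φ1=0.5530931, φ2=0.3936573, Δφ=-0.1594358, Δλ=-0.5830779 rad; a=sin²(Δφ/2)+cosφ1·cosφ2·sin²(Δλ/2)=0.0712612603; c=2·atan2(√a, √(1-a))=0.540449522; dist=6371·c=3443.204 ≈ 3443.2 km; running total=21391.3 km
Leg 3 bearing: y=sinΔλ·cosφ2=-0.50848210, x=cosφ1·sinφ2-sinφ1·cosφ2·cosΔλ=-0.07860230; θ=atan2(y, x)=-98.7874° <0 so +360° → 261.2126° ≈ 261.2°
Leg 4: φ1=0.3936573, φ2=0.2481143, Δφ=-0.1455430, Δλ=1.3925755 rad; a=sin²(Δφ/2)+cosφ1·cosφ2·sin²(Δλ/2)=0.3735494733; c=2·atan2(√a, √(1-a))=1.315118712; dist=6371·c=8378.621 ≈ 8378.6 km; running total=29769.9 km
Leg 4 bearing: y=sinΔλ·cosφ2=0.95402295, x=cosφ1·sinφ2-sinφ1·cosφ2·cosΔλ=0.16087659; θ=atan2(y, x)=80.4283° ≈ 80.4°
Leg 5: φ1=0.2481143, φ2=0.5537808, Δφ=0.3056665, Δλ=-3.0824382 rad; a=sin²(Δφ/2)+cosφ1·cosφ2·sin²(Δλ/2)=0.8469519601; c=2·atan2(√a, √(1-a))=2.337692919; dist=6371·c=14893.442 ≈ 14893.4 km; running total=44663.3 km
Leg 5 bearing: y=sinΔλ·cosφ2=-0.05028402, x=cosφ1·sinφ2-sinφ1·cosφ2·cosΔλ=0.71830973; θ=atan2(y, x)=-4.0044° <0 so +360° → 355.9956° ≈ 356.0°
Leg 6: φ1=0.5537808, φ2=-0.9121387, Δφ=-1.4659195, Δλ=0.7543208 rad; a=sin²(Δφ/2)+cosφ1·cosφ2·sin²(Δλ/2)=0.5182646679; c=2·atan2(√a, √(1-a))=1.607333792; dist=6371·c=10240.324 ≈ 10240.3 km; running total=54903.6 km
Leg 6 bearing: y=sinΔλ·cosφ2=0.41913208, x=cosφ1·sinφ2-sinφ1·cosφ2·cosΔλ=-0.90719012; θ=atan2(y, x)=155.2025° ≈ 155.2°
Leg 7: φ1=-0.9121387, φ2=0.3912016, Δφ=1.3033403, Δλ=2.2070229 rad; a=sin²(Δφ/2)+cosφ1·cosφ2·sin²(Δλ/2)=0.8188624990; c=2·atan2(√a, √(1-a))=2.262337433; dist=6371·c=14413.352 ≈ 14413.4 km; running total=69317.0 km
Leg 7 bearing: y=sinΔλ·cosφ2=0.74357659, x=cosφ1·sinφ2-sinφ1·cosφ2·cosΔλ=-0.20099919; θ=atan2(y, x)=105.1263° ≈ 105.1°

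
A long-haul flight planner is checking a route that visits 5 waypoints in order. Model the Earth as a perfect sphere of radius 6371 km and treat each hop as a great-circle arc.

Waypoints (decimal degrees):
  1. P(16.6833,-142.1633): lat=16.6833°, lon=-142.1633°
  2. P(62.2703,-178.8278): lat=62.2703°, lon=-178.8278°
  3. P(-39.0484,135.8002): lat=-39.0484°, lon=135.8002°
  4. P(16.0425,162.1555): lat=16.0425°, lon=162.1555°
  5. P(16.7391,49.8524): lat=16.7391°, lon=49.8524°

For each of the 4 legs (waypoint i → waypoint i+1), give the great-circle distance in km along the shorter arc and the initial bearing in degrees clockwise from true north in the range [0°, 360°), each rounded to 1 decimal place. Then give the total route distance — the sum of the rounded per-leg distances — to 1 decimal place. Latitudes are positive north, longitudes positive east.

Leg 1: dist=5814.6 km, bearing=339.4°
Leg 2: dist=11973.9 km, bearing=215.5°
Leg 3: dist=6710.6 km, bearing=29.4°
Leg 4: dist=11747.2 km, bearing=293.1°
Total: 36246.3 km

Leg 1: φ1=0.2911785, φ2=1.0868218, Δφ=0.7956432, Δλ=-0.6399162 rad; a=sin²(Δφ/2)+cosφ1·cosφ2·sin²(Δλ/2)=0.1941805488; c=2·atan2(√a, √(1-a))=0.912665812; dist=6371·c=5814.594 ≈ 5814.6 km; running total=5814.6 km
Leg 1 bearing: y=sinΔλ·cosφ2=-0.27784434, x=cosφ1·sinφ2-sinφ1·cosφ2·cosΔλ=0.74074312; θ=atan2(y, x)=-20.5605° <0 so +360° → 339.4395° ≈ 339.4°
Leg 2: φ1=1.0868218, φ2=-0.6815231, Δφ=-1.7683449, Δλ=5.4912945 rad; a=sin²(Δφ/2)+cosφ1·cosφ2·sin²(Δλ/2)=0.6518851130; c=2·atan2(√a, √(1-a))=1.879443721; dist=6371·c=11973.936 ≈ 11973.9 km; running total=17788.5 km
Leg 2 bearing: y=sinΔλ·cosφ2=-0.55270290, x=cosφ1·sinφ2-sinφ1·cosφ2·cosΔλ=-0.77604327; θ=atan2(y, x)=-144.5413° <0 so +360° → 215.4587° ≈ 215.5°
Leg 3: φ1=-0.6815231, φ2=0.2799944, Δφ=0.9615176, Δλ=0.4599868 rad; a=sin²(Δφ/2)+cosφ1·cosφ2·sin²(Δλ/2)=0.2526514111; c=2·atan2(√a, √(1-a))=1.053309976; dist=6371·c=6710.638 ≈ 6710.6 km; running total=24499.1 km
Leg 3 bearing: y=sinΔλ·cosφ2=0.42664802, x=cosφ1·sinφ2-sinφ1·cosφ2·cosΔλ=0.75713022; θ=atan2(y, x)=29.4016° ≈ 29.4°
Leg 4: φ1=0.2799944, φ2=0.2921524, Δφ=0.0121580, Δλ=-1.9600589 rad; a=sin²(Δφ/2)+cosφ1·cosφ2·sin²(Δλ/2)=0.6348397144; c=2·atan2(√a, √(1-a))=1.843856438; dist=6371·c=11747.209 ≈ 11747.2 km; running total=36246.3 km
Leg 4 bearing: y=sinΔλ·cosφ2=-0.88598538, x=cosφ1·sinφ2-sinφ1·cosφ2·cosΔλ=0.37723059; θ=atan2(y, x)=-66.9369° <0 so +360° → 293.0631° ≈ 293.1°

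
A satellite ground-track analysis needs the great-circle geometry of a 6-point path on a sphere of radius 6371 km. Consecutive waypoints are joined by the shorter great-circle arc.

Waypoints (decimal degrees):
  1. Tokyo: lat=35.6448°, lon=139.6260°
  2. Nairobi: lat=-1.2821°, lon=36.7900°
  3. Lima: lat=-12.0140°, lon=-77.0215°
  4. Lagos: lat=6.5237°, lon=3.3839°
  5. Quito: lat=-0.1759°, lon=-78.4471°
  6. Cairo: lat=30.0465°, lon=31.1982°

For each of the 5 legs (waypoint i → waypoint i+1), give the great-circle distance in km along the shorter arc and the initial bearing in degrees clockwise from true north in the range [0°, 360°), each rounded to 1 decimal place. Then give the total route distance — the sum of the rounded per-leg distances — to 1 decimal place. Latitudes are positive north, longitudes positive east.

Leg 1: dist=11248.4 km, bearing=276.5°
Leg 2: dist=12560.9 km, bearing=256.4°
Leg 3: dist=9123.5 km, bearing=81.5°
Leg 4: dist=9107.4 km, bearing=268.9°
Leg 5: dist=11899.1 km, bearing=58.5°
Total: 53939.3 km

Leg 1: φ1=0.6221191, φ2=-0.0223769, Δφ=-0.6444960, Δλ=-1.7948268 rad; a=sin²(Δφ/2)+cosφ1·cosφ2·sin²(Δλ/2)=0.5967661278; c=2·atan2(√a, √(1-a))=1.765557527; dist=6371·c=11248.367 ≈ 11248.4 km; running total=11248.4 km
Leg 1 bearing: y=sinΔλ·cosφ2=-0.97476586, x=cosφ1·sinφ2-sinφ1·cosφ2·cosΔλ=0.11125097; θ=atan2(y, x)=-83.4890° <0 so +360° → 276.5110° ≈ 276.5°
Leg 2: φ1=-0.0223769, φ2=-0.2096839, Δφ=-0.1873070, Δλ=-1.9863854 rad; a=sin²(Δφ/2)+cosφ1·cosφ2·sin²(Δλ/2)=0.6950648663; c=2·atan2(√a, √(1-a))=1.971568813; dist=6371·c=12560.865 ≈ 12560.9 km; running total=23809.3 km
Leg 2 bearing: y=sinΔλ·cosφ2=-0.89483985, x=cosφ1·sinφ2-sinφ1·cosφ2·cosΔλ=-0.21693415; θ=atan2(y, x)=-103.6272° <0 so +360° → 256.3728° ≈ 256.4°
Leg 3: φ1=-0.2096839, φ2=0.1138600, Δφ=0.3235439, Δλ=1.4033390 rad; a=sin²(Δφ/2)+cosφ1·cosφ2·sin²(Δλ/2)=0.4308396945; c=2·atan2(√a, √(1-a))=1.432030803; dist=6371·c=9123.468 ≈ 9123.5 km; running total=32932.8 km
Leg 3 bearing: y=sinΔλ·cosφ2=0.97962727, x=cosφ1·sinφ2-sinφ1·cosφ2·cosΔλ=0.14559471; θ=atan2(y, x)=81.5464° ≈ 81.5°
Leg 4: φ1=0.1138600, φ2=-0.0030700, Δφ=-0.1169301, Δλ=-1.4282204 rad; a=sin²(Δφ/2)+cosφ1·cosφ2·sin²(Δλ/2)=0.4295880672; c=2·atan2(√a, √(1-a))=1.429502803; dist=6371·c=9107.362 ≈ 9107.4 km; running total=42040.2 km
Leg 4 bearing: y=sinΔλ·cosφ2=-0.98984859, x=cosφ1·sinφ2-sinφ1·cosφ2·cosΔλ=-0.01919390; θ=atan2(y, x)=-91.1109° <0 so +360° → 268.8891° ≈ 268.9°
Leg 5: φ1=-0.0030700, φ2=0.5244104, Δφ=0.5274804, Δλ=1.9136715 rad; a=sin²(Δφ/2)+cosφ1·cosφ2·sin²(Δλ/2)=0.6462769028; c=2·atan2(√a, √(1-a))=1.867692727; dist=6371·c=11899.070 ≈ 11899.1 km; running total=53939.3 km
Leg 5 bearing: y=sinΔλ·cosφ2=0.81523331, x=cosφ1·sinφ2-sinφ1·cosφ2·cosΔλ=0.49980689; θ=atan2(y, x)=58.4882° ≈ 58.5°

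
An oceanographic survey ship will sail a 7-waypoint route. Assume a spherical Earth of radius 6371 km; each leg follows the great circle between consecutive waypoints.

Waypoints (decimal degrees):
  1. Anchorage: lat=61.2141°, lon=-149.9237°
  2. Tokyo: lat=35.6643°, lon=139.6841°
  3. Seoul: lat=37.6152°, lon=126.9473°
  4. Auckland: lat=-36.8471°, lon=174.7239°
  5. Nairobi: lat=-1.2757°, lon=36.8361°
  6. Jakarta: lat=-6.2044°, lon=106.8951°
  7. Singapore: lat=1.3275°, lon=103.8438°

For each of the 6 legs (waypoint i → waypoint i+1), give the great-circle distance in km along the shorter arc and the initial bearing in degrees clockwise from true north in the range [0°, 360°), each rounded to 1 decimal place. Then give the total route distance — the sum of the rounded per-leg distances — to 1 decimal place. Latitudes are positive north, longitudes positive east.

Leg 1: dist=5564.0 km, bearing=273.1°
Leg 2: dist=1156.0 km, bearing=284.6°
Leg 3: dist=9625.2 km, bearing=143.6°
Leg 4: dist=13950.6 km, bearing=235.4°
Leg 5: dist=7788.0 km, bearing=96.1°
Leg 6: dist=903.4 km, bearing=337.9°
Total: 38987.2 km

Leg 1: φ1=1.0683876, φ2=0.6224595, Δφ=-0.4459281, Δλ=5.0546096 rad; a=sin²(Δφ/2)+cosφ1·cosφ2·sin²(Δλ/2)=0.1788632149; c=2·atan2(√a, √(1-a))=0.873335468; dist=6371·c=5564.020 ≈ 5564.0 km; running total=5564.0 km
Leg 1 bearing: y=sinΔλ·cosφ2=-0.76533461, x=cosφ1·sinφ2-sinφ1·cosφ2·cosΔλ=0.04180429; θ=atan2(y, x)=-86.8735° <0 so +360° → 273.1265° ≈ 273.1°
Leg 2: φ1=0.6224595, φ2=0.6565091, Δφ=0.0340496, Δλ=-0.2222991 rad; a=sin²(Δφ/2)+cosφ1·cosφ2·sin²(Δλ/2)=0.0082078338; c=2·atan2(√a, √(1-a))=0.181442980; dist=6371·c=1155.973 ≈ 1156.0 km; running total=6720.0 km
Leg 2 bearing: y=sinΔλ·cosφ2=-0.17464256, x=cosφ1·sinφ2-sinφ1·cosφ2·cosΔλ=0.04540744; θ=atan2(y, x)=-75.4257° <0 so +360° → 284.5743° ≈ 284.6°
Leg 3: φ1=0.6565091, φ2=-0.6431032, Δφ=-1.2996123, Δλ=0.8338590 rad; a=sin²(Δφ/2)+cosφ1·cosφ2·sin²(Δλ/2)=0.4700146622; c=2·atan2(√a, √(1-a))=1.510789646; dist=6371·c=9625.241 ≈ 9625.2 km; running total=16345.2 km
Leg 3 bearing: y=sinΔλ·cosφ2=0.59260090, x=cosφ1·sinφ2-sinφ1·cosφ2·cosΔλ=-0.80326066; θ=atan2(y, x)=143.5822° ≈ 143.6°
Leg 4: φ1=-0.6431032, φ2=-0.0222652, Δφ=0.6208380, Δλ=-2.4065961 rad; a=sin²(Δφ/2)+cosφ1·cosφ2·sin²(Δλ/2)=0.7900727322; c=2·atan2(√a, √(1-a))=2.189703597; dist=6371·c=13950.602 ≈ 13950.6 km; running total=30295.8 km
Leg 4 bearing: y=sinΔλ·cosφ2=-0.67041838, x=cosφ1·sinφ2-sinφ1·cosφ2·cosΔλ=-0.46256938; θ=atan2(y, x)=-124.6046° <0 so +360° → 235.3954° ≈ 235.4°
Leg 5: φ1=-0.0222652, φ2=-0.1082872, Δφ=-0.0860220, Δλ=1.2227602 rad; a=sin²(Δφ/2)+cosφ1·cosφ2·sin²(Δλ/2)=0.3293116254; c=2·atan2(√a, √(1-a))=1.222415077; dist=6371·c=7788.006 ≈ 7788.0 km; running total=38083.8 km
Leg 5 bearing: y=sinΔλ·cosφ2=0.93453816, x=cosφ1·sinφ2-sinφ1·cosφ2·cosΔλ=-0.10050043; θ=atan2(y, x)=96.1380° ≈ 96.1°
Leg 6: φ1=-0.1082872, φ2=0.0231692, Δφ=0.1314565, Δλ=-0.0532552 rad; a=sin²(Δφ/2)+cosφ1·cosφ2·sin²(Δλ/2)=0.0050185032; c=2·atan2(√a, √(1-a))=0.141801564; dist=6371·c=903.418 ≈ 903.4 km; running total=38987.2 km
Leg 6 bearing: y=sinΔλ·cosφ2=-0.05321578, x=cosφ1·sinφ2-sinφ1·cosφ2·cosΔλ=0.13092499; θ=atan2(y, x)=-22.1198° <0 so +360° → 337.8802° ≈ 337.9°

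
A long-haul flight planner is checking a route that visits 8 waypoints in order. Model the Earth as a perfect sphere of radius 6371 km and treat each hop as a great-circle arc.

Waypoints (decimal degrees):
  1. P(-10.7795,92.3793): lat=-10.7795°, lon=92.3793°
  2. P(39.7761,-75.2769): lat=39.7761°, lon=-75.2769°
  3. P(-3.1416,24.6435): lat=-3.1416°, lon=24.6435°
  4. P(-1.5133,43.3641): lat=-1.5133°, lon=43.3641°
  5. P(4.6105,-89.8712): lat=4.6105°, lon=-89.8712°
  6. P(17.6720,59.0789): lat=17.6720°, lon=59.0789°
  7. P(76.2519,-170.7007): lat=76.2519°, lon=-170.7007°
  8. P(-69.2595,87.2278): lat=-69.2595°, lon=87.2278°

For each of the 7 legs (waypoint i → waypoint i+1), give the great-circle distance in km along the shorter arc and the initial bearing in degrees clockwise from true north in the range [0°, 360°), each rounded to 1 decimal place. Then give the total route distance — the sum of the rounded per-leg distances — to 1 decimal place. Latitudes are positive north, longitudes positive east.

Leg 1: φ1=-0.1881378, φ2=0.6942239, Δφ=0.8823617, Δλ=-2.9261527 rad; a=sin²(Δφ/2)+cosφ1·cosφ2·sin²(Δλ/2)=0.9285974868; c=2·atan2(√a, √(1-a))=2.600594318; dist=6371·c=16568.386 ≈ 16568.4 km; running total=16568.4 km
Leg 1 bearing: y=sinΔλ·cosφ2=-0.16429859, x=cosφ1·sinφ2-sinφ1·cosφ2·cosΔλ=0.48808068; θ=atan2(y, x)=-18.6044° <0 so +360° → 341.3956° ≈ 341.4°
Leg 2: φ1=0.6942239, φ2=-0.0548313, Δφ=-0.7490552, Δλ=1.7439400 rad; a=sin²(Δφ/2)+cosφ1·cosφ2·sin²(Δλ/2)=0.5836348169; c=2·atan2(√a, √(1-a))=1.738855958; dist=6371·c=11078.251 ≈ 11078.3 km; running total=27646.7 km
Leg 2 bearing: y=sinΔλ·cosφ2=0.98356766, x=cosφ1·sinφ2-sinφ1·cosφ2·cosΔλ=0.06793764; θ=atan2(y, x)=86.0487° ≈ 86.0°
Leg 3: φ1=-0.0548313, φ2=-0.0264121, Δφ=0.0284192, Δλ=0.3267361 rad; a=sin²(Δφ/2)+cosφ1·cosφ2·sin²(Δλ/2)=0.0266054605; c=2·atan2(√a, √(1-a))=0.327687760; dist=6371·c=2087.699 ≈ 2087.7 km; running total=29734.4 km
Leg 3 bearing: y=sinΔλ·cosφ2=0.32084159, x=cosφ1·sinφ2-sinφ1·cosφ2·cosΔλ=0.02551698; θ=atan2(y, x)=85.4528° ≈ 85.5°
Leg 4: φ1=-0.0264121, φ2=0.0804684, Δφ=0.1068805, Δλ=-2.3253947 rad; a=sin²(Δφ/2)+cosφ1·cosφ2·sin²(Δλ/2)=0.8423321091; c=2·atan2(√a, √(1-a))=2.324939231; dist=6371·c=14812.188 ≈ 14812.2 km; running total=44546.6 km
Leg 4 bearing: y=sinΔλ·cosφ2=-0.72618928, x=cosφ1·sinφ2-sinφ1·cosφ2·cosΔλ=0.06232203; θ=atan2(y, x)=-85.0949° <0 so +360° → 274.9051° ≈ 274.9°
Leg 5: φ1=0.0804684, φ2=0.3084346, Δφ=0.2279662, Δλ=2.5996697 rad; a=sin²(Δφ/2)+cosφ1·cosφ2·sin²(Δλ/2)=0.8946236074; c=2·atan2(√a, √(1-a))=2.480378473; dist=6371·c=15802.491 ≈ 15802.5 km; running total=60349.1 km
Leg 5 bearing: y=sinΔλ·cosφ2=0.49144451, x=cosφ1·sinφ2-sinφ1·cosφ2·cosΔλ=0.36819985; θ=atan2(y, x)=53.1587° ≈ 53.2°
Leg 6: φ1=0.3084346, φ2=1.3308467, Δφ=1.0224121, Δλ=-4.0104106 rad; a=sin²(Δφ/2)+cosφ1·cosφ2·sin²(Δλ/2)=0.4256739925; c=2·atan2(√a, √(1-a))=1.421591324; dist=6371·c=9056.958 ≈ 9057.0 km; running total=69406.1 km
Leg 6 bearing: y=sinΔλ·cosφ2=0.18146431, x=cosφ1·sinφ2-sinφ1·cosφ2·cosΔλ=0.97209736; θ=atan2(y, x)=10.5739° ≈ 10.6°
Leg 7: φ1=1.3308467, φ2=-1.2088063, Δφ=-2.5396530, Δλ=4.5017016 rad; a=sin²(Δφ/2)+cosφ1·cosφ2·sin²(Δλ/2)=0.9630007558; c=2·atan2(√a, √(1-a))=2.754476220; dist=6371·c=17548.768 ≈ 17548.8 km; running total=86954.9 km
Leg 7 bearing: y=sinΔλ·cosφ2=-0.34630511, x=cosφ1·sinφ2-sinφ1·cosφ2·cosΔλ=-0.15031291; θ=atan2(y, x)=-113.4631° <0 so +360° → 246.5369° ≈ 246.5°

Leg 1: dist=16568.4 km, bearing=341.4°
Leg 2: dist=11078.3 km, bearing=86.0°
Leg 3: dist=2087.7 km, bearing=85.5°
Leg 4: dist=14812.2 km, bearing=274.9°
Leg 5: dist=15802.5 km, bearing=53.2°
Leg 6: dist=9057.0 km, bearing=10.6°
Leg 7: dist=17548.8 km, bearing=246.5°
Total: 86954.9 km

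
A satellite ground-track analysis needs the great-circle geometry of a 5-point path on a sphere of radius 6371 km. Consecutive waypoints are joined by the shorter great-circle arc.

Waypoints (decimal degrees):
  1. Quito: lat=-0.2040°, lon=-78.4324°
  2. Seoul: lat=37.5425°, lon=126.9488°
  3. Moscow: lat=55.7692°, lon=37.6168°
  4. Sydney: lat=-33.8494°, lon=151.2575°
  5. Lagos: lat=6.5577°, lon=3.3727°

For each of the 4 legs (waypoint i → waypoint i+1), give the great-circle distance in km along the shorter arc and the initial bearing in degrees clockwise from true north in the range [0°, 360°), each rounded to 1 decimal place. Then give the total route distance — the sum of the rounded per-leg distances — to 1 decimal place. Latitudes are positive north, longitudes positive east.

Leg 1: φ1=-0.0035605, φ2=0.6552402, Δφ=0.6588007, Δλ=3.5845782 rad; a=sin²(Δφ/2)+cosφ1·cosφ2·sin²(Δλ/2)=0.8592662754; c=2·atan2(√a, √(1-a))=2.372486399; dist=6371·c=15115.111 ≈ 15115.1 km; running total=15115.1 km
Leg 1 bearing: y=sinΔλ·cosφ2=-0.33986830, x=cosφ1·sinφ2-sinφ1·cosφ2·cosΔλ=0.60679528; θ=atan2(y, x)=-29.2534° <0 so +360° → 330.7466° ≈ 330.7°
Leg 2: φ1=0.6552402, φ2=0.9733562, Δφ=0.3181159, Δλ=-1.5591375 rad; a=sin²(Δφ/2)+cosφ1·cosφ2·sin²(Δλ/2)=0.2455014036; c=2·atan2(√a, √(1-a))=1.036776953; dist=6371·c=6605.306 ≈ 6605.3 km; running total=21720.4 km
Leg 2 bearing: y=sinΔλ·cosφ2=-0.56248967, x=cosφ1·sinφ2-sinφ1·cosφ2·cosΔλ=0.65155754; θ=atan2(y, x)=-40.8040° <0 so +360° → 319.1960° ≈ 319.2°
Leg 3: φ1=0.9733562, φ2=-0.5907835, Δφ=-1.5641396, Δλ=1.9834044 rad; a=sin²(Δφ/2)+cosφ1·cosφ2·sin²(Δλ/2)=0.8239326210; c=2·atan2(√a, √(1-a))=2.275574991; dist=6371·c=14497.688 ≈ 14497.7 km; running total=36218.1 km
Leg 3 bearing: y=sinΔλ·cosφ2=0.76080702, x=cosφ1·sinφ2-sinφ1·cosφ2·cosΔλ=-0.03799092; θ=atan2(y, x)=92.8587° ≈ 92.9°
Leg 4: φ1=-0.5907835, φ2=0.1144535, Δφ=0.7052369, Δλ=-2.5810767 rad; a=sin²(Δφ/2)+cosφ1·cosφ2·sin²(Δλ/2)=0.8812160415; c=2·atan2(√a, √(1-a))=2.437859783; dist=6371·c=15531.605 ≈ 15531.6 km; running total=51749.7 km
Leg 4 bearing: y=sinΔλ·cosφ2=-0.52814507, x=cosφ1·sinφ2-sinφ1·cosφ2·cosΔλ=-0.37384503; θ=atan2(y, x)=-125.2926° <0 so +360° → 234.7074° ≈ 234.7°

Leg 1: dist=15115.1 km, bearing=330.7°
Leg 2: dist=6605.3 km, bearing=319.2°
Leg 3: dist=14497.7 km, bearing=92.9°
Leg 4: dist=15531.6 km, bearing=234.7°
Total: 51749.7 km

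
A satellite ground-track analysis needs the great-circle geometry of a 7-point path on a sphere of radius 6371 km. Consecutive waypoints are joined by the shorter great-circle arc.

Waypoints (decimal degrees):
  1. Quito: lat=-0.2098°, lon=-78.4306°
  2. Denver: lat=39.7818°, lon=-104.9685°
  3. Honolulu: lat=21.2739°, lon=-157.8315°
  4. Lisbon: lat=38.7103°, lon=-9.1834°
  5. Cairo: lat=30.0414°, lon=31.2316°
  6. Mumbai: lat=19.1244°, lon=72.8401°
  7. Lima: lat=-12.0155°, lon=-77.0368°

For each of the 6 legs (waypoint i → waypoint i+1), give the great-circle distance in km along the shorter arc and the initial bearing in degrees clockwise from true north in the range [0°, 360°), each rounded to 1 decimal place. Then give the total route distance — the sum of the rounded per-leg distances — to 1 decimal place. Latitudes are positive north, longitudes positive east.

Leg 1: dist=5198.5 km, bearing=331.9°
Leg 2: dist=5377.0 km, bearing=263.8°
Leg 3: dist=12588.1 km, bearing=26.2°
Leg 4: dist=3799.4 km, bearing=92.2°
Leg 5: dist=4352.7 km, bearing=96.4°
Leg 6: dist=16698.2 km, bearing=279.3°
Total: 48013.9 km

Leg 1: φ1=-0.0036617, φ2=0.6943234, Δφ=0.6979851, Δλ=-0.4631737 rad; a=sin²(Δφ/2)+cosφ1·cosφ2·sin²(Δλ/2)=0.1574146563; c=2·atan2(√a, √(1-a))=0.815958316; dist=6371·c=5198.470 ≈ 5198.5 km; running total=5198.5 km
Leg 1 bearing: y=sinΔλ·cosφ2=-0.34335199, x=cosφ1·sinφ2-sinφ1·cosφ2·cosΔλ=0.64237881; θ=atan2(y, x)=-28.1245° <0 so +360° → 331.8755° ≈ 331.9°
Leg 2: φ1=0.6943234, φ2=0.3712996, Δφ=-0.3230238, Δλ=-0.9226334 rad; a=sin²(Δφ/2)+cosφ1·cosφ2·sin²(Δλ/2)=0.1677509272; c=2·atan2(√a, √(1-a))=0.843974275; dist=6371·c=5376.960 ≈ 5377.0 km; running total=10575.5 km
Leg 2 bearing: y=sinΔλ·cosφ2=-0.74287071, x=cosφ1·sinφ2-sinφ1·cosφ2·cosΔλ=-0.08115005; θ=atan2(y, x)=-96.2342° <0 so +360° → 263.7658° ≈ 263.8°
Leg 3: φ1=0.3712996, φ2=0.6756222, Δφ=0.3043226, Δλ=2.5943988 rad; a=sin²(Δφ/2)+cosφ1·cosφ2·sin²(Δλ/2)=0.6970334478; c=2·atan2(√a, √(1-a))=1.975848699; dist=6371·c=12588.132 ≈ 12588.1 km; running total=23163.6 km
Leg 3 bearing: y=sinΔλ·cosφ2=0.40599390, x=cosφ1·sinφ2-sinφ1·cosφ2·cosΔλ=0.82454850; θ=atan2(y, x)=26.2149° ≈ 26.2°
Leg 4: φ1=0.6756222, φ2=0.5243213, Δφ=-0.1513008, Δλ=0.7053748 rad; a=sin²(Δφ/2)+cosφ1·cosφ2·sin²(Δλ/2)=0.0863090099; c=2·atan2(√a, √(1-a))=0.596366163; dist=6371·c=3799.449 ≈ 3799.4 km; running total=26963.0 km
Leg 4 bearing: y=sinΔλ·cosφ2=0.56122657, x=cosφ1·sinφ2-sinφ1·cosφ2·cosΔλ=-0.02153602; θ=atan2(y, x)=92.1975° ≈ 92.2°
Leg 5: φ1=0.5243213, φ2=0.3337837, Δφ=-0.1905376, Δλ=0.7262053 rad; a=sin²(Δφ/2)+cosφ1·cosφ2·sin²(Δλ/2)=0.1122253891; c=2·atan2(√a, √(1-a))=0.683211693; dist=6371·c=4352.742 ≈ 4352.7 km; running total=31315.7 km
Leg 5 bearing: y=sinΔλ·cosφ2=0.62738859, x=cosφ1·sinφ2-sinφ1·cosφ2·cosΔλ=-0.07004974; θ=atan2(y, x)=96.3709° ≈ 96.4°
Leg 6: φ1=0.3337837, φ2=-0.2097100, Δφ=-0.5434938, Δλ=-2.6158454 rad; a=sin²(Δφ/2)+cosφ1·cosφ2·sin²(Δλ/2)=0.9337554488; c=2·atan2(√a, √(1-a))=2.620972554; dist=6371·c=16698.216 ≈ 16698.2 km; running total=48013.9 km
Leg 6 bearing: y=sinΔλ·cosφ2=-0.49086442, x=cosφ1·sinφ2-sinφ1·cosφ2·cosΔλ=0.08047958; θ=atan2(y, x)=-80.6889° <0 so +360° → 279.3111° ≈ 279.3°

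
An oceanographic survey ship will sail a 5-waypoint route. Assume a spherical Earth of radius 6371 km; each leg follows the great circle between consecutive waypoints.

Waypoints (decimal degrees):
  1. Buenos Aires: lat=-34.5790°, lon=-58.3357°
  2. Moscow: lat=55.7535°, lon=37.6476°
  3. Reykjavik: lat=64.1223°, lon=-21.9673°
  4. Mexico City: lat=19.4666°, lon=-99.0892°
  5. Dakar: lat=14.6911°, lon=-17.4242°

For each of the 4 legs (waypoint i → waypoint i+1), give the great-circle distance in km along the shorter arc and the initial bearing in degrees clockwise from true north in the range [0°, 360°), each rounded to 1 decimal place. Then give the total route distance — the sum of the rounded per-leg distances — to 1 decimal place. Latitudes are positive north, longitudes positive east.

Leg 1: dist=13472.5 km, bearing=40.8°
Leg 2: dist=3311.0 km, bearing=310.7°
Leg 3: dist=7444.4 km, bearing=267.3°
Leg 4: dist=8615.8 km, bearing=78.6°
Total: 32843.7 km

Leg 1: φ1=-0.6035174, φ2=0.9730821, Δφ=1.5765995, Δλ=1.6752246 rad; a=sin²(Δφ/2)+cosφ1·cosφ2·sin²(Δλ/2)=0.7587209514; c=2·atan2(√a, √(1-a))=2.114655151; dist=6371·c=13472.468 ≈ 13472.5 km; running total=13472.5 km
Leg 1 bearing: y=sinΔλ·cosφ2=0.55968873, x=cosφ1·sinφ2-sinφ1·cosφ2·cosΔλ=0.64730395; θ=atan2(y, x)=40.8482° ≈ 40.8°
Leg 2: φ1=0.9730821, φ2=1.1191453, Δφ=0.1460631, Δλ=-1.0404763 rad; a=sin²(Δφ/2)+cosφ1·cosφ2·sin²(Δλ/2)=0.0660144625; c=2·atan2(√a, √(1-a))=0.519694220; dist=6371·c=3310.972 ≈ 3311.0 km; running total=16783.5 km
Leg 2 bearing: y=sinΔλ·cosφ2=-0.37650293, x=cosφ1·sinφ2-sinφ1·cosφ2·cosΔλ=0.32383909; θ=atan2(y, x)=-49.3004° <0 so +360° → 310.6996° ≈ 310.7°
Leg 3: φ1=1.1191453, φ2=0.3397563, Δφ=-0.7793890, Δλ=-1.3460311 rad; a=sin²(Δφ/2)+cosφ1·cosφ2·sin²(Δλ/2)=0.3042222813; c=2·atan2(√a, √(1-a))=1.168474932; dist=6371·c=7444.354 ≈ 7444.4 km; running total=24227.9 km
Leg 3 bearing: y=sinΔλ·cosφ2=-0.91912025, x=cosφ1·sinφ2-sinφ1·cosφ2·cosΔλ=-0.04361533; θ=atan2(y, x)=-92.7168° <0 so +360° → 267.2832° ≈ 267.3°
Leg 4: φ1=0.3397563, φ2=0.2564081, Δφ=-0.0833482, Δλ=1.4253231 rad; a=sin²(Δφ/2)+cosφ1·cosφ2·sin²(Δλ/2)=0.3916387755; c=2·atan2(√a, √(1-a))=1.352340459; dist=6371·c=8615.761 ≈ 8615.8 km; running total=32843.7 km
Leg 4 bearing: y=sinΔλ·cosφ2=0.95708990, x=cosφ1·sinφ2-sinφ1·cosφ2·cosΔλ=0.19238061; θ=atan2(y, x)=78.6347° ≈ 78.6°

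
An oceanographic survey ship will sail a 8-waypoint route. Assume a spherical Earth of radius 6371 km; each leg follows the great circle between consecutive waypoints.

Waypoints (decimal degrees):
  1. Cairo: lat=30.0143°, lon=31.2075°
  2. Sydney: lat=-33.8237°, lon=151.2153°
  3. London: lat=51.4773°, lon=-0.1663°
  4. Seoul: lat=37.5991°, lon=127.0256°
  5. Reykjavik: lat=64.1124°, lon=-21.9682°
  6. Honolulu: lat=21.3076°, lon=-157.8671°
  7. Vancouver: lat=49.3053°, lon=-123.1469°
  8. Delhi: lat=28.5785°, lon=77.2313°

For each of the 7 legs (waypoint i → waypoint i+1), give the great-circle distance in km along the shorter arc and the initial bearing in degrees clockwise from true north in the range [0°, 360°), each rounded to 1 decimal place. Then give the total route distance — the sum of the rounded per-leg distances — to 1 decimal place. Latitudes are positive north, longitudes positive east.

Leg 1: φ1=0.5238484, φ2=-0.5903349, Δφ=-1.1141833, Δλ=2.0945312 rad; a=sin²(Δφ/2)+cosφ1·cosφ2·sin²(Δλ/2)=0.8191000372; c=2·atan2(√a, √(1-a))=2.262954362; dist=6371·c=14417.282 ≈ 14417.3 km; running total=14417.3 km
Leg 1 bearing: y=sinΔλ·cosφ2=0.71939777, x=cosφ1·sinφ2-sinφ1·cosφ2·cosΔλ=-0.27416696; θ=atan2(y, x)=110.8622° ≈ 110.9°
Leg 2: φ1=-0.5903349, φ2=0.8984484, Δφ=1.4887833, Δλ=-2.6421073 rad; a=sin²(Δφ/2)+cosφ1·cosφ2·sin²(Δλ/2)=0.9448472367; c=2·atan2(√a, √(1-a))=2.667471861; dist=6371·c=16994.463 ≈ 16994.5 km; running total=31411.8 km
Leg 2 bearing: y=sinΔλ·cosφ2=-0.29831668, x=cosφ1·sinφ2-sinφ1·cosφ2·cosΔλ=0.34561670; θ=atan2(y, x)=-40.7989° <0 so +360° → 319.2011° ≈ 319.2°
Leg 3: φ1=0.8984484, φ2=0.6562281, Δφ=-0.2422203, Δλ=2.2199174 rad; a=sin²(Δφ/2)+cosφ1·cosφ2·sin²(Δλ/2)=0.4104738462; c=2·atan2(√a, √(1-a))=1.390773219; dist=6371·c=8860.616 ≈ 8860.6 km; running total=40272.4 km
Leg 3 bearing: y=sinΔλ·cosφ2=0.63115775, x=cosφ1·sinφ2-sinφ1·cosφ2·cosΔλ=0.75470535; θ=atan2(y, x)=39.9056° ≈ 39.9°
Leg 4: φ1=0.6562281, φ2=1.1189725, Δφ=0.4627444, Δλ=-2.6004324 rad; a=sin²(Δφ/2)+cosφ1·cosφ2·sin²(Δλ/2)=0.3737938515; c=2·atan2(√a, √(1-a))=1.315623858; dist=6371·c=8381.840 ≈ 8381.8 km; running total=48654.2 km
Leg 4 bearing: y=sinΔλ·cosφ2=-0.22490977, x=cosφ1·sinφ2-sinφ1·cosφ2·cosΔλ=0.94111828; θ=atan2(y, x)=-13.4405° <0 so +360° → 346.5595° ≈ 346.6°
Leg 5: φ1=1.1189725, φ2=0.3718878, Δφ=-0.7470847, Δλ=-2.3718833 rad; a=sin²(Δφ/2)+cosφ1·cosφ2·sin²(Δλ/2)=0.4825950219; c=2·atan2(√a, √(1-a))=1.535979337; dist=6371·c=9785.724 ≈ 9785.7 km; running total=58439.9 km
Leg 5 bearing: y=sinΔλ·cosφ2=-0.64835516, x=cosφ1·sinφ2-sinφ1·cosφ2·cosΔλ=0.76054182; θ=atan2(y, x)=-40.4473° <0 so +360° → 319.5527° ≈ 319.6°
Leg 6: φ1=0.3718878, φ2=0.8605398, Δφ=0.4886520, Δλ=0.6059818 rad; a=sin²(Δφ/2)+cosφ1·cosφ2·sin²(Δλ/2)=0.1125977328; c=2·atan2(√a, √(1-a))=0.684390473; dist=6371·c=4360.252 ≈ 4360.3 km; running total=62800.2 km
Leg 6 bearing: y=sinΔλ·cosφ2=0.37137531, x=cosφ1·sinφ2-sinφ1·cosφ2·cosΔλ=0.51162321; θ=atan2(y, x)=35.9750° ≈ 36.0°
Leg 7: φ1=0.8605398, φ2=0.4987889, Δφ=-0.3617509, Δλ=3.4972593 rad; a=sin²(Δφ/2)+cosφ1·cosφ2·sin²(Δλ/2)=0.5870297058; c=2·atan2(√a, √(1-a))=1.745746845; dist=6371·c=11122.153 ≈ 11122.2 km; running total=73922.4 km
Leg 7 bearing: y=sinΔλ·cosφ2=-0.30578972, x=cosφ1·sinφ2-sinφ1·cosφ2·cosΔλ=0.93605340; θ=atan2(y, x)=-18.0912° <0 so +360° → 341.9088° ≈ 341.9°

Leg 1: dist=14417.3 km, bearing=110.9°
Leg 2: dist=16994.5 km, bearing=319.2°
Leg 3: dist=8860.6 km, bearing=39.9°
Leg 4: dist=8381.8 km, bearing=346.6°
Leg 5: dist=9785.7 km, bearing=319.6°
Leg 6: dist=4360.3 km, bearing=36.0°
Leg 7: dist=11122.2 km, bearing=341.9°
Total: 73922.4 km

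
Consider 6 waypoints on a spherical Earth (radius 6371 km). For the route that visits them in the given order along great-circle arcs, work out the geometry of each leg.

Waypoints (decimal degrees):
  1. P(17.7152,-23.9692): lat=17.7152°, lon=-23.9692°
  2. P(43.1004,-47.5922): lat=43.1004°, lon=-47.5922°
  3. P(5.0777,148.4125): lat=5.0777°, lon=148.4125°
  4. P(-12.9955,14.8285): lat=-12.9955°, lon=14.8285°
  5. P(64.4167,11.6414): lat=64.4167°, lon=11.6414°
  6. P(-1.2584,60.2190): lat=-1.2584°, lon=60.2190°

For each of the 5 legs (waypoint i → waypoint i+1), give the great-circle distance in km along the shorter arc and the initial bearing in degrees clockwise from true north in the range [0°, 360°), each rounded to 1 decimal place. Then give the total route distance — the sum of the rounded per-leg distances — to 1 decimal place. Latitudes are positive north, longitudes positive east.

Leg 1: dist=3592.8 km, bearing=326.8°
Leg 2: dist=14420.8 km, bearing=339.1°
Leg 3: dist=14850.4 km, bearing=256.9°
Leg 4: dist=8612.1 km, bearing=358.6°
Leg 5: dist=8293.4 km, bearing=129.0°
Total: 49769.5 km

Leg 1: φ1=0.3091886, φ2=0.7522439, Δφ=0.4430553, Δλ=-0.4122991 rad; a=sin²(Δφ/2)+cosφ1·cosφ2·sin²(Δλ/2)=0.0774191685; c=2·atan2(√a, √(1-a))=0.563928782; dist=6371·c=3592.790 ≈ 3592.8 km; running total=3592.8 km
Leg 1 bearing: y=sinΔλ·cosφ2=-0.29258642, x=cosφ1·sinφ2-sinφ1·cosφ2·cosΔλ=0.44731974; θ=atan2(y, x)=-33.1882° <0 so +360° → 326.8118° ≈ 326.8°
Leg 2: φ1=0.7522439, φ2=0.0886226, Δφ=-0.6636213, Δλ=3.4209274 rad; a=sin²(Δφ/2)+cosφ1·cosφ2·sin²(Δλ/2)=0.8193134273; c=2·atan2(√a, √(1-a))=2.263508842; dist=6371·c=14420.815 ≈ 14420.8 km; running total=18013.6 km
Leg 2 bearing: y=sinΔλ·cosφ2=-0.27463418, x=cosφ1·sinφ2-sinφ1·cosφ2·cosΔλ=0.71884060; θ=atan2(y, x)=-20.9094° <0 so +360° → 339.0906° ≈ 339.1°
Leg 3: φ1=0.0886226, φ2=-0.2268143, Δφ=-0.3154368, Δλ=-2.3314806 rad; a=sin²(Δφ/2)+cosφ1·cosφ2·sin²(Δλ/2)=0.8445131854; c=2·atan2(√a, √(1-a))=2.330941095; dist=6371·c=14850.426 ≈ 14850.4 km; running total=32864.0 km
Leg 3 bearing: y=sinΔλ·cosφ2=-0.70581179, x=cosφ1·sinφ2-sinφ1·cosφ2·cosΔλ=-0.16453684; θ=atan2(y, x)=-103.1223° <0 so +360° → 256.8777° ≈ 256.9°
Leg 4: φ1=-0.2268143, φ2=1.1242835, Δφ=1.3510978, Δλ=-0.0556254 rad; a=sin²(Δφ/2)+cosφ1·cosφ2·sin²(Δλ/2)=0.3913576784; c=2·atan2(√a, √(1-a))=1.351764541; dist=6371·c=8612.092 ≈ 8612.1 km; running total=41476.1 km
Leg 4 bearing: y=sinΔλ·cosφ2=-0.02400793, x=cosφ1·sinφ2-sinφ1·cosφ2·cosΔλ=0.97581300; θ=atan2(y, x)=-1.4094° <0 so +360° → 358.5906° ≈ 358.6°
Leg 5: φ1=1.1242835, φ2=-0.0219632, Δφ=-1.1462467, Δλ=0.8478391 rad; a=sin²(Δφ/2)+cosφ1·cosφ2·sin²(Δλ/2)=0.3670905113; c=2·atan2(√a, √(1-a))=1.301742963; dist=6371·c=8293.404 ≈ 8293.4 km; running total=49769.5 km
Leg 5 bearing: y=sinΔλ·cosφ2=0.74967162, x=cosφ1·sinφ2-sinφ1·cosφ2·cosΔλ=-0.60607981; θ=atan2(y, x)=128.9542° ≈ 129.0°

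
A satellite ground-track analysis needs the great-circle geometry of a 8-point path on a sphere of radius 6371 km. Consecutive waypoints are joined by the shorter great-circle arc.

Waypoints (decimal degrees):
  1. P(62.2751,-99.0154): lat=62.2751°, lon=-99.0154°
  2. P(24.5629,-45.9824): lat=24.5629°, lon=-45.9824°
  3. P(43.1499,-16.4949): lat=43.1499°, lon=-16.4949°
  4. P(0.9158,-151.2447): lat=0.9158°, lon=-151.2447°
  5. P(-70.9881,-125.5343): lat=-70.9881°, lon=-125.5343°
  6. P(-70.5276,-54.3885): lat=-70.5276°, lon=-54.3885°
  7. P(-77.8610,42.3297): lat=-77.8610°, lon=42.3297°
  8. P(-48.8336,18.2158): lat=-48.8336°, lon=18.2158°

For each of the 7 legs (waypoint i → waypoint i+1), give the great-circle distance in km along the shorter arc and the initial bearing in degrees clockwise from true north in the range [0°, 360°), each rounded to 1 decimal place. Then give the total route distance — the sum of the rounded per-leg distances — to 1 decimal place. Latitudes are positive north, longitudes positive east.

Leg 1: dist=5727.3 km, bearing=111.8°
Leg 2: dist=3388.2 km, bearing=45.1°
Leg 3: dist=13362.7 km, bearing=304.8°
Leg 4: dist=8210.3 km, bearing=171.5°
Leg 5: dist=2458.5 km, bearing=123.1°
Leg 6: dist=2669.1 km, bearing=149.1°
Leg 7: dist=3382.9 km, bearing=327.9°
Total: 39199.0 km

Leg 1: φ1=1.0869055, φ2=0.4287035, Δφ=-0.6582021, Δλ=0.9256005 rad; a=sin²(Δφ/2)+cosφ1·cosφ2·sin²(Δλ/2)=0.1887919533; c=2·atan2(√a, √(1-a))=0.898970475; dist=6371·c=5727.341 ≈ 5727.3 km; running total=5727.3 km
Leg 1 bearing: y=sinΔλ·cosφ2=0.72667850, x=cosφ1·sinφ2-sinφ1·cosφ2·cosΔλ=-0.29075173; θ=atan2(y, x)=111.8069° ≈ 111.8°
Leg 2: φ1=0.4287035, φ2=0.7531078, Δφ=0.3244043, Δλ=0.5146540 rad; a=sin²(Δφ/2)+cosφ1·cosφ2·sin²(Δλ/2)=0.0690564086; c=2·atan2(√a, √(1-a))=0.531816822; dist=6371·c=3388.205 ≈ 3388.2 km; running total=9115.5 km
Leg 2 bearing: y=sinΔλ·cosφ2=0.35911740, x=cosφ1·sinφ2-sinφ1·cosφ2·cosΔλ=0.35802957; θ=atan2(y, x)=45.0869° ≈ 45.1°
Leg 3: φ1=0.7531078, φ2=0.0159837, Δφ=-0.7371241, Δλ=-2.3518277 rad; a=sin²(Δφ/2)+cosφ1·cosφ2·sin²(Δλ/2)=0.7513137421; c=2·atan2(√a, √(1-a))=2.097431726; dist=6371·c=13362.738 ≈ 13362.7 km; running total=22478.2 km
Leg 3 bearing: y=sinΔλ·cosφ2=-0.71009712, x=cosφ1·sinφ2-sinφ1·cosφ2·cosΔλ=0.49307981; θ=atan2(y, x)=-55.2245° <0 so +360° → 304.7755° ≈ 304.8°
Leg 4: φ1=0.0159837, φ2=-1.2389761, Δφ=-1.2549598, Δλ=0.4487311 rad; a=sin²(Δφ/2)+cosφ1·cosφ2·sin²(Δλ/2)=0.3608176979; c=2·atan2(√a, √(1-a))=1.288705333; dist=6371·c=8210.342 ≈ 8210.3 km; running total=30688.5 km
Leg 4 bearing: y=sinΔλ·cosφ2=0.14132403, x=cosφ1·sinφ2-sinφ1·cosφ2·cosΔλ=-0.95002140; θ=atan2(y, x)=171.5388° ≈ 171.5°
Leg 5: φ1=-1.2389761, φ2=-1.2309388, Δφ=0.0080372, Δλ=1.2417285 rad; a=sin²(Δφ/2)+cosφ1·cosφ2·sin²(Δλ/2)=0.0367666419; c=2·atan2(√a, √(1-a))=0.385882300; dist=6371·c=2458.456 ≈ 2458.5 km; running total=33147.0 km
Leg 5 bearing: y=sinΔλ·cosφ2=0.31546636, x=cosφ1·sinφ2-sinφ1·cosφ2·cosΔλ=-0.20528127; θ=atan2(y, x)=123.0530° ≈ 123.1°
Leg 6: φ1=-1.2309388, φ2=-1.3589308, Δφ=-0.1279920, Δλ=1.6880510 rad; a=sin²(Δφ/2)+cosφ1·cosφ2·sin²(Δλ/2)=0.0432395788; c=2·atan2(√a, √(1-a))=0.418939535; dist=6371·c=2669.064 ≈ 2669.1 km; running total=35816.1 km
Leg 6 bearing: y=sinΔλ·cosφ2=0.20884016, x=cosφ1·sinφ2-sinφ1·cosφ2·cosΔλ=-0.34909233; θ=atan2(y, x)=149.1105° ≈ 149.1°
Leg 7: φ1=-1.3589308, φ2=-0.8523071, Δφ=0.5066237, Δλ=-0.4208670 rad; a=sin²(Δφ/2)+cosφ1·cosφ2·sin²(Δλ/2)=0.0688456841; c=2·atan2(√a, √(1-a))=0.530985138; dist=6371·c=3382.906 ≈ 3382.9 km; running total=39199.0 km
Leg 7 bearing: y=sinΔλ·cosφ2=-0.26892852, x=cosφ1·sinφ2-sinφ1·cosφ2·cosΔλ=0.42907025; θ=atan2(y, x)=-32.0783° <0 so +360° → 327.9217° ≈ 327.9°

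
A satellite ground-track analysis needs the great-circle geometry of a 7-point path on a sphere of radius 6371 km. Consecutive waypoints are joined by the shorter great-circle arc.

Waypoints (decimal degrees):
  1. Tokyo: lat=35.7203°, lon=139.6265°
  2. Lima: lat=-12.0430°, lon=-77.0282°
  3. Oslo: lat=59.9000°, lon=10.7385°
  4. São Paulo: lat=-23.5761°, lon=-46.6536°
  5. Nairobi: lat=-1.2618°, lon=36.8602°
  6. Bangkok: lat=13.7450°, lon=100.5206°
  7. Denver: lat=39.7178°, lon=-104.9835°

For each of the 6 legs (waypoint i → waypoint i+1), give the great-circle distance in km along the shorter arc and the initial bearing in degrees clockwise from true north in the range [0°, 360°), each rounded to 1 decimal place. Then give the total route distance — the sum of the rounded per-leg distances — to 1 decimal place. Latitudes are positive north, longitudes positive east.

Leg 1: φ1=0.6234368, φ2=-0.2101900, Δφ=-0.8336268, Δλ=-3.7813379 rad; a=sin²(Δφ/2)+cosφ1·cosφ2·sin²(Δλ/2)=0.8794024722; c=2·atan2(√a, √(1-a))=2.432272649; dist=6371·c=15496.009 ≈ 15496.0 km; running total=15496.0 km
Leg 1 bearing: y=sinΔλ·cosφ2=0.58385205, x=cosφ1·sinφ2-sinφ1·cosφ2·cosΔλ=0.28867256; θ=atan2(y, x)=63.6909° ≈ 63.7°
Leg 2: φ1=-0.2101900, φ2=1.0454522, Δφ=1.2556422, Δλ=1.5318179 rad; a=sin²(Δφ/2)+cosφ1·cosφ2·sin²(Δλ/2)=0.5806985541; c=2·atan2(√a, √(1-a))=1.732902485; dist=6371·c=11040.322 ≈ 11040.3 km; running total=26536.3 km
Leg 2 bearing: y=sinΔλ·cosφ2=0.50112981, x=cosφ1·sinφ2-sinφ1·cosφ2·cosΔλ=0.85018815; θ=atan2(y, x)=30.5165° ≈ 30.5°
Leg 3: φ1=1.0454522, φ2=-0.4114806, Δφ=-1.4569328, Δλ=-1.0016811 rad; a=sin²(Δφ/2)+cosφ1·cosφ2·sin²(Δλ/2)=0.5491663568; c=2·atan2(√a, √(1-a))=1.669288202; dist=6371·c=10635.035 ≈ 10635.0 km; running total=37171.3 km
Leg 3 bearing: y=sinΔλ·cosφ2=-0.77206451, x=cosφ1·sinφ2-sinφ1·cosφ2·cosΔλ=-0.62789097; θ=atan2(y, x)=-129.1202° <0 so +360° → 230.8798° ≈ 230.9°
Leg 4: φ1=-0.4114806, φ2=-0.0220226, Δφ=0.3894580, Δλ=1.4575908 rad; a=sin²(Δφ/2)+cosφ1·cosφ2·sin²(Δλ/2)=0.4438413788; c=2·atan2(√a, √(1-a))=1.458241584; dist=6371·c=9290.457 ≈ 9290.5 km; running total=46461.8 km
Leg 4 bearing: y=sinΔλ·cosφ2=0.99335816, x=cosφ1·sinφ2-sinφ1·cosφ2·cosΔλ=0.02498815; θ=atan2(y, x)=88.5590° ≈ 88.6°
Leg 5: φ1=-0.0220226, φ2=0.2398955, Δφ=0.2619181, Δλ=1.1110836 rad; a=sin²(Δφ/2)+cosφ1·cosφ2·sin²(Δλ/2)=0.2871760174; c=2·atan2(√a, √(1-a))=1.131118490; dist=6371·c=7206.356 ≈ 7206.4 km; running total=53668.2 km
Leg 5 bearing: y=sinΔλ·cosφ2=0.87051591, x=cosφ1·sinφ2-sinφ1·cosφ2·cosΔλ=0.24703413; θ=atan2(y, x)=74.1572° ≈ 74.2°
Leg 6: φ1=0.2398955, φ2=0.6932064, Δφ=0.4533109, Δλ=-3.5867232 rad; a=sin²(Δφ/2)+cosφ1·cosφ2·sin²(Δλ/2)=0.7612679399; c=2·atan2(√a, √(1-a))=2.120618806; dist=6371·c=13510.462 ≈ 13510.5 km; running total=67178.7 km
Leg 6 bearing: y=sinΔλ·cosφ2=0.33119928, x=cosφ1·sinφ2-sinφ1·cosφ2·cosΔλ=0.78566105; θ=atan2(y, x)=22.8581° ≈ 22.9°

Leg 1: dist=15496.0 km, bearing=63.7°
Leg 2: dist=11040.3 km, bearing=30.5°
Leg 3: dist=10635.0 km, bearing=230.9°
Leg 4: dist=9290.5 km, bearing=88.6°
Leg 5: dist=7206.4 km, bearing=74.2°
Leg 6: dist=13510.5 km, bearing=22.9°
Total: 67178.7 km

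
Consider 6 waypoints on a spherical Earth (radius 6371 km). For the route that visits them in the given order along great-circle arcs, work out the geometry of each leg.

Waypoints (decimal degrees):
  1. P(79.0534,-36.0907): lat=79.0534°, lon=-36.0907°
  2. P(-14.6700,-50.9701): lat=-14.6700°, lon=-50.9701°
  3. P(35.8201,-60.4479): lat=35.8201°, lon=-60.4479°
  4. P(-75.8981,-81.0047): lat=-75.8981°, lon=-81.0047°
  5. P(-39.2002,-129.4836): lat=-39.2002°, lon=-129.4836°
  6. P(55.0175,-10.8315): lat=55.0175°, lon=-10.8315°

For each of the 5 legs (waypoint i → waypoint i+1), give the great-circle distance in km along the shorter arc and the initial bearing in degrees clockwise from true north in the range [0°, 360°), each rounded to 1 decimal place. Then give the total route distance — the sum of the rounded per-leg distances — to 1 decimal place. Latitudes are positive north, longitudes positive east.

Leg 1: φ1=1.3797421, φ2=-0.2560398, Δφ=-1.6357819, Δλ=-0.2596945 rad; a=sin²(Δφ/2)+cosφ1·cosφ2·sin²(Δλ/2)=0.5355498607; c=2·atan2(√a, √(1-a))=1.641956088; dist=6371·c=10460.902 ≈ 10460.9 km; running total=10460.9 km
Leg 1 bearing: y=sinΔλ·cosφ2=-0.24841425, x=cosφ1·sinφ2-sinφ1·cosφ2·cosΔλ=-0.96604099; θ=atan2(y, x)=-165.5790° <0 so +360° → 194.4210° ≈ 194.4°
Leg 2: φ1=-0.2560398, φ2=0.6251787, Δφ=0.8812185, Δλ=-0.1654188 rad; a=sin²(Δφ/2)+cosφ1·cosφ2·sin²(Δλ/2)=0.1872481364; c=2·atan2(√a, √(1-a))=0.895019340; dist=6371·c=5702.168 ≈ 5702.2 km; running total=16163.1 km
Leg 2 bearing: y=sinΔλ·cosφ2=-0.13352038, x=cosφ1·sinφ2-sinφ1·cosφ2·cosΔλ=0.76871152; θ=atan2(y, x)=-9.8536° <0 so +360° → 350.1464° ≈ 350.1°
Leg 3: φ1=0.6251787, φ2=-1.3246717, Δφ=-1.9498504, Δλ=-0.3587838 rad; a=sin²(Δφ/2)+cosφ1·cosφ2·sin²(Δλ/2)=0.6913109076; c=2·atan2(√a, √(1-a))=1.963428716; dist=6371·c=12509.004 ≈ 12509.0 km; running total=28672.1 km
Leg 3 bearing: y=sinΔλ·cosφ2=-0.08555324, x=cosφ1·sinφ2-sinφ1·cosφ2·cosΔλ=-0.91993543; θ=atan2(y, x)=-174.6868° <0 so +360° → 185.3132° ≈ 185.3°
Leg 4: φ1=-1.3246717, φ2=-0.6841726, Δφ=0.6404992, Δλ=-0.8461164 rad; a=sin²(Δφ/2)+cosφ1·cosφ2·sin²(Δλ/2)=0.1309259674; c=2·atan2(√a, √(1-a))=0.740475183; dist=6371·c=4717.567 ≈ 4717.6 km; running total=33389.7 km
Leg 4 bearing: y=sinΔλ·cosφ2=-0.58020832, x=cosφ1·sinφ2-sinφ1·cosφ2·cosΔλ=0.34423211; θ=atan2(y, x)=-59.3197° <0 so +360° → 300.6803° ≈ 300.7°
Leg 5: φ1=-0.6841726, φ2=0.9602365, Δφ=1.6444091, Δλ=2.0708698 rad; a=sin²(Δφ/2)+cosφ1·cosφ2·sin²(Δλ/2)=0.8654379502; c=2·atan2(√a, √(1-a))=2.390400748; dist=6371·c=15229.243 ≈ 15229.2 km; running total=48618.9 km
Leg 5 bearing: y=sinΔλ·cosφ2=0.50312089, x=cosφ1·sinφ2-sinφ1·cosφ2·cosΔλ=0.46118303; θ=atan2(y, x)=47.4902° ≈ 47.5°

Leg 1: dist=10460.9 km, bearing=194.4°
Leg 2: dist=5702.2 km, bearing=350.1°
Leg 3: dist=12509.0 km, bearing=185.3°
Leg 4: dist=4717.6 km, bearing=300.7°
Leg 5: dist=15229.2 km, bearing=47.5°
Total: 48618.9 km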